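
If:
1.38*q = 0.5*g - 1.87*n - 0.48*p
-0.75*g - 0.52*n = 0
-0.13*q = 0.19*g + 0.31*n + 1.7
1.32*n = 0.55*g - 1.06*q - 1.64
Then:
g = -34.20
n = 49.33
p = 4.27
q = -80.72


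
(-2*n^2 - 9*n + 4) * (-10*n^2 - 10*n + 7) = 20*n^4 + 110*n^3 + 36*n^2 - 103*n + 28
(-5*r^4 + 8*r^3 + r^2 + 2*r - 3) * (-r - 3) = 5*r^5 + 7*r^4 - 25*r^3 - 5*r^2 - 3*r + 9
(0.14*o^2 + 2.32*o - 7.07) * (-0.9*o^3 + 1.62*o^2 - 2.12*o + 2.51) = -0.126*o^5 - 1.8612*o^4 + 9.8246*o^3 - 16.0204*o^2 + 20.8116*o - 17.7457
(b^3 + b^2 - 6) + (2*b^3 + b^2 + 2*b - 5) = 3*b^3 + 2*b^2 + 2*b - 11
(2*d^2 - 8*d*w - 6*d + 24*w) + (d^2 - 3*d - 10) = 3*d^2 - 8*d*w - 9*d + 24*w - 10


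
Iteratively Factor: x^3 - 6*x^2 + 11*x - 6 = (x - 1)*(x^2 - 5*x + 6) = (x - 2)*(x - 1)*(x - 3)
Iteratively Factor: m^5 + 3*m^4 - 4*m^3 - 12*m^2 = (m + 2)*(m^4 + m^3 - 6*m^2) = (m - 2)*(m + 2)*(m^3 + 3*m^2) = (m - 2)*(m + 2)*(m + 3)*(m^2) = m*(m - 2)*(m + 2)*(m + 3)*(m)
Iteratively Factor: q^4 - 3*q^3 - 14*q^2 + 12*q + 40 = (q - 5)*(q^3 + 2*q^2 - 4*q - 8) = (q - 5)*(q - 2)*(q^2 + 4*q + 4) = (q - 5)*(q - 2)*(q + 2)*(q + 2)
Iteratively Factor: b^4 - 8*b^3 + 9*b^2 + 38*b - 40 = (b - 4)*(b^3 - 4*b^2 - 7*b + 10) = (b - 4)*(b + 2)*(b^2 - 6*b + 5) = (b - 5)*(b - 4)*(b + 2)*(b - 1)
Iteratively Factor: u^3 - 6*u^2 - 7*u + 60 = (u + 3)*(u^2 - 9*u + 20) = (u - 4)*(u + 3)*(u - 5)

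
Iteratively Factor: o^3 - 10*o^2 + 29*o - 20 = (o - 4)*(o^2 - 6*o + 5) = (o - 5)*(o - 4)*(o - 1)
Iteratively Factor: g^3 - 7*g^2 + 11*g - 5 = (g - 1)*(g^2 - 6*g + 5) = (g - 1)^2*(g - 5)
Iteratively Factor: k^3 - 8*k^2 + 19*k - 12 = (k - 4)*(k^2 - 4*k + 3) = (k - 4)*(k - 3)*(k - 1)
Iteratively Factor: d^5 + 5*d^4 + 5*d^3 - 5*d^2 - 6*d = (d + 1)*(d^4 + 4*d^3 + d^2 - 6*d) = d*(d + 1)*(d^3 + 4*d^2 + d - 6) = d*(d - 1)*(d + 1)*(d^2 + 5*d + 6) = d*(d - 1)*(d + 1)*(d + 2)*(d + 3)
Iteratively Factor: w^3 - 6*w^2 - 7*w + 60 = (w - 5)*(w^2 - w - 12) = (w - 5)*(w + 3)*(w - 4)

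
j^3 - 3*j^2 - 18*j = j*(j - 6)*(j + 3)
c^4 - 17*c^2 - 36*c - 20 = (c - 5)*(c + 1)*(c + 2)^2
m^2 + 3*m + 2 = (m + 1)*(m + 2)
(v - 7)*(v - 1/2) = v^2 - 15*v/2 + 7/2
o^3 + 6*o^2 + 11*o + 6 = (o + 1)*(o + 2)*(o + 3)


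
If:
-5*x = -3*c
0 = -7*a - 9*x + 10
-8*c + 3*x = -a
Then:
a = 155/122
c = 25/122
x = 15/122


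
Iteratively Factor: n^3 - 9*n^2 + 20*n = (n - 4)*(n^2 - 5*n) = n*(n - 4)*(n - 5)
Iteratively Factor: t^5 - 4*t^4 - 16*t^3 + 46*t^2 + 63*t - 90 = (t - 5)*(t^4 + t^3 - 11*t^2 - 9*t + 18) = (t - 5)*(t + 3)*(t^3 - 2*t^2 - 5*t + 6) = (t - 5)*(t + 2)*(t + 3)*(t^2 - 4*t + 3) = (t - 5)*(t - 3)*(t + 2)*(t + 3)*(t - 1)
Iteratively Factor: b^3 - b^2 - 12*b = (b)*(b^2 - b - 12) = b*(b + 3)*(b - 4)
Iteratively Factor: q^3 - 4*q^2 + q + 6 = (q - 2)*(q^2 - 2*q - 3) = (q - 2)*(q + 1)*(q - 3)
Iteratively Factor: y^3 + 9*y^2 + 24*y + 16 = (y + 4)*(y^2 + 5*y + 4) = (y + 1)*(y + 4)*(y + 4)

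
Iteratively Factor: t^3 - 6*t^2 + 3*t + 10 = (t - 5)*(t^2 - t - 2) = (t - 5)*(t - 2)*(t + 1)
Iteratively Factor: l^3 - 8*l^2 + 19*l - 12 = (l - 4)*(l^2 - 4*l + 3) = (l - 4)*(l - 1)*(l - 3)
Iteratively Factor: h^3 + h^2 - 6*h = (h)*(h^2 + h - 6) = h*(h + 3)*(h - 2)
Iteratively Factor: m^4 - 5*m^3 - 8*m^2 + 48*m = (m)*(m^3 - 5*m^2 - 8*m + 48) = m*(m - 4)*(m^2 - m - 12) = m*(m - 4)*(m + 3)*(m - 4)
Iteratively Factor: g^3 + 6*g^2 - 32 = (g + 4)*(g^2 + 2*g - 8) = (g - 2)*(g + 4)*(g + 4)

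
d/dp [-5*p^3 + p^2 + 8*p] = -15*p^2 + 2*p + 8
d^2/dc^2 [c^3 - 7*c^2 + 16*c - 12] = 6*c - 14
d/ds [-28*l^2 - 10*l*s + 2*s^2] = -10*l + 4*s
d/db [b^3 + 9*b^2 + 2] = 3*b*(b + 6)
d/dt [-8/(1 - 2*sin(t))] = -16*cos(t)/(2*sin(t) - 1)^2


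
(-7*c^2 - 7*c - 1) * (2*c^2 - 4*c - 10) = -14*c^4 + 14*c^3 + 96*c^2 + 74*c + 10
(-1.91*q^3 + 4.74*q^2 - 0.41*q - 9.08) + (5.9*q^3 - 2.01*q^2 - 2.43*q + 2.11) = 3.99*q^3 + 2.73*q^2 - 2.84*q - 6.97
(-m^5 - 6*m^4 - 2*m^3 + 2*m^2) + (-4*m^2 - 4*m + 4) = -m^5 - 6*m^4 - 2*m^3 - 2*m^2 - 4*m + 4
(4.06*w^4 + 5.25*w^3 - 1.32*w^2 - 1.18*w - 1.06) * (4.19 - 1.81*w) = -7.3486*w^5 + 7.5089*w^4 + 24.3867*w^3 - 3.395*w^2 - 3.0256*w - 4.4414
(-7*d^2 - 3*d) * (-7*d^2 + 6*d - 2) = 49*d^4 - 21*d^3 - 4*d^2 + 6*d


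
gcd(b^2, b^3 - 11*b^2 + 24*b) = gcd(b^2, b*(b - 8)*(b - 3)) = b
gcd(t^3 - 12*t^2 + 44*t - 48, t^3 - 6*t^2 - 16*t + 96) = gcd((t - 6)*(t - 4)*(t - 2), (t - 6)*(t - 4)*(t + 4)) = t^2 - 10*t + 24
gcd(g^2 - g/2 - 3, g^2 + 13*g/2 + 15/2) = g + 3/2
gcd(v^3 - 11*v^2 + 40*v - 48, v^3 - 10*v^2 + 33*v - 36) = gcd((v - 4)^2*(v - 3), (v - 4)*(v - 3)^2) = v^2 - 7*v + 12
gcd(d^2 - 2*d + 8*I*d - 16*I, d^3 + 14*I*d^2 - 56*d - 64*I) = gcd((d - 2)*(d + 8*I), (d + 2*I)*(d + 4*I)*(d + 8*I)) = d + 8*I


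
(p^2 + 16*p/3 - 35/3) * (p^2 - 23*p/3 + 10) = p^4 - 7*p^3/3 - 383*p^2/9 + 1285*p/9 - 350/3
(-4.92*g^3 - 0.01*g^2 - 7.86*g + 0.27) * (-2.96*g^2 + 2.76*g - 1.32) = 14.5632*g^5 - 13.5496*g^4 + 29.7324*g^3 - 22.4796*g^2 + 11.1204*g - 0.3564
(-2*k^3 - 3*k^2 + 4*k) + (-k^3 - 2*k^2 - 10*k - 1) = -3*k^3 - 5*k^2 - 6*k - 1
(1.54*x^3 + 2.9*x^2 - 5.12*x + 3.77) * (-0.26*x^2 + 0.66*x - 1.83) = -0.4004*x^5 + 0.2624*x^4 + 0.427*x^3 - 9.6664*x^2 + 11.8578*x - 6.8991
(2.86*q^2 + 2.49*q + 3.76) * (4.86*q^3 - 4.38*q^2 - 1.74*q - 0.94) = 13.8996*q^5 - 0.425399999999998*q^4 + 2.391*q^3 - 23.4898*q^2 - 8.883*q - 3.5344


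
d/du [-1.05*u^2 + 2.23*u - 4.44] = 2.23 - 2.1*u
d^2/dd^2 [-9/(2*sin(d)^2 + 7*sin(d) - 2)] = 9*(16*sin(d)^4 + 42*sin(d)^3 + 41*sin(d)^2 - 70*sin(d) - 106)/(7*sin(d) - cos(2*d) - 1)^3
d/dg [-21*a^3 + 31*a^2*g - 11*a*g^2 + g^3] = 31*a^2 - 22*a*g + 3*g^2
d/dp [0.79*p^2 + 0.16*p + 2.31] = 1.58*p + 0.16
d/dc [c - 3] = 1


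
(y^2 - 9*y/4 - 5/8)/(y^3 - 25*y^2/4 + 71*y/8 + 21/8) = (2*y - 5)/(2*y^2 - 13*y + 21)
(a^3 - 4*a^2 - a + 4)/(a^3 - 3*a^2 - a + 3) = (a - 4)/(a - 3)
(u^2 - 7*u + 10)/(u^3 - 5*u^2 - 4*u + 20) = 1/(u + 2)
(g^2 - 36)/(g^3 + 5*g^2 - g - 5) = (g^2 - 36)/(g^3 + 5*g^2 - g - 5)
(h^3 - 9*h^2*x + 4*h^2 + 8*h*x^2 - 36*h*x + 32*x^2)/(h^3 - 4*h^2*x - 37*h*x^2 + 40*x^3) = (h + 4)/(h + 5*x)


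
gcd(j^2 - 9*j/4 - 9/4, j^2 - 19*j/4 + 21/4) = j - 3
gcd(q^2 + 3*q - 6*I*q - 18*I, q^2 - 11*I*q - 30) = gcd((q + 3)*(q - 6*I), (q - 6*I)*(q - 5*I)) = q - 6*I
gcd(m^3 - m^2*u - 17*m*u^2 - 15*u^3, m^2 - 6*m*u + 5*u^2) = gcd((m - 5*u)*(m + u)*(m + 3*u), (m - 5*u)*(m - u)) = -m + 5*u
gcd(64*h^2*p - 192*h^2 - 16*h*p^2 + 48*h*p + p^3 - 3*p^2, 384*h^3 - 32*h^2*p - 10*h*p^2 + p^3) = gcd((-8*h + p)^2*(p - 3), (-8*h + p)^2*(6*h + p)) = 64*h^2 - 16*h*p + p^2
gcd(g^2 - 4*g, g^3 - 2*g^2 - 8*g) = g^2 - 4*g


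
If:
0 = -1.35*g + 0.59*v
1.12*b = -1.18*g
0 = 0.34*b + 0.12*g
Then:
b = 0.00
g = 0.00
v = 0.00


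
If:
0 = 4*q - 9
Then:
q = 9/4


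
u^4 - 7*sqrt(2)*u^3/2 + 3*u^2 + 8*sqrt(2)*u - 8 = (u - 2*sqrt(2))^2*(u - sqrt(2)/2)*(u + sqrt(2))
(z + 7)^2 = z^2 + 14*z + 49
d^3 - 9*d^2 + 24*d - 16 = (d - 4)^2*(d - 1)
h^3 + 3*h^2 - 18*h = h*(h - 3)*(h + 6)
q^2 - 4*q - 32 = (q - 8)*(q + 4)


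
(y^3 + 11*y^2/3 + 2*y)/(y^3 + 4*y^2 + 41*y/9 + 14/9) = 3*y*(y + 3)/(3*y^2 + 10*y + 7)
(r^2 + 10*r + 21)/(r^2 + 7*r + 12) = (r + 7)/(r + 4)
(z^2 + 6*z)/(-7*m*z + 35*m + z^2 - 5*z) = z*(z + 6)/(-7*m*z + 35*m + z^2 - 5*z)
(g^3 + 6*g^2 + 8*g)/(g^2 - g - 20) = g*(g + 2)/(g - 5)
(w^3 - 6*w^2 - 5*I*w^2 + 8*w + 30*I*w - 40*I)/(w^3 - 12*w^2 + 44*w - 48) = (w - 5*I)/(w - 6)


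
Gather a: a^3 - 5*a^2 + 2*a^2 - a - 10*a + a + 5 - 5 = a^3 - 3*a^2 - 10*a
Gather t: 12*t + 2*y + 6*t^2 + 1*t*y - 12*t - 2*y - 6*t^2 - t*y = 0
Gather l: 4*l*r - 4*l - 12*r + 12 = l*(4*r - 4) - 12*r + 12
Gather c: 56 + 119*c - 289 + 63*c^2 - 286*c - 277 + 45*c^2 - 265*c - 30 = 108*c^2 - 432*c - 540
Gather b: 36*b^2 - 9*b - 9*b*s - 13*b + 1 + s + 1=36*b^2 + b*(-9*s - 22) + s + 2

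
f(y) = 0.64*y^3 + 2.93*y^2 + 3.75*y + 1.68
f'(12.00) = 350.55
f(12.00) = 1574.52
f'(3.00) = 38.61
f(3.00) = 56.58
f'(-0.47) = 1.42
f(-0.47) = 0.50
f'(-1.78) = -0.60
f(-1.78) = 0.68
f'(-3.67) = 8.10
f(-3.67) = -4.25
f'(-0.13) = 3.02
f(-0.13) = 1.24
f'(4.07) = 59.40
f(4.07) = 108.63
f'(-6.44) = 45.64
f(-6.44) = -71.89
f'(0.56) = 7.63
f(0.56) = 4.81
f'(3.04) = 39.31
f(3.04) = 58.14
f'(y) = 1.92*y^2 + 5.86*y + 3.75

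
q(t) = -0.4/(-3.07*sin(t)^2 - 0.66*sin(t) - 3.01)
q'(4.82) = 0.01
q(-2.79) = 0.13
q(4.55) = 0.07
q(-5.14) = 0.07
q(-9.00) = 0.12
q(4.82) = 0.07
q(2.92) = 0.12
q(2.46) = 0.09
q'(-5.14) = -0.03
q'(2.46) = 0.07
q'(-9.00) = -0.06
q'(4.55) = -0.01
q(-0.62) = 0.11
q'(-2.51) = -0.07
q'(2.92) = 0.07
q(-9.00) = 0.12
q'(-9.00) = -0.06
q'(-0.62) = 0.07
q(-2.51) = 0.11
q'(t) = -0.4*(6.14*sin(t)*cos(t) + 0.66*cos(t))/(-3.07*sin(t)^2 - 0.66*sin(t) - 3.01)^2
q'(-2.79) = -0.06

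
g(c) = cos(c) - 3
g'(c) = -sin(c)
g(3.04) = -3.99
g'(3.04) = -0.10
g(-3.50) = -3.94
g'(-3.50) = -0.35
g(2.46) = -3.78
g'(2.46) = -0.63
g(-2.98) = -3.99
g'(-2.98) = 0.16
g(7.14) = -2.35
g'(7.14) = -0.76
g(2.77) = -3.93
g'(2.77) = -0.36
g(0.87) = -2.36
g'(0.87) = -0.76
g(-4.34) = -3.36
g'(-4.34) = -0.93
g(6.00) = -2.04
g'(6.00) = 0.28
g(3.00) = -3.99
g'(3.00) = -0.14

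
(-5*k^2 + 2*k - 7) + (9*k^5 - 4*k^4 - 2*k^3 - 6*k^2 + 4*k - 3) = 9*k^5 - 4*k^4 - 2*k^3 - 11*k^2 + 6*k - 10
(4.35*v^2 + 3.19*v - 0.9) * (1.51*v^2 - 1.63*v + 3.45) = 6.5685*v^4 - 2.2736*v^3 + 8.4488*v^2 + 12.4725*v - 3.105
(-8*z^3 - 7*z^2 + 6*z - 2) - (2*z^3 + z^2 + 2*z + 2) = -10*z^3 - 8*z^2 + 4*z - 4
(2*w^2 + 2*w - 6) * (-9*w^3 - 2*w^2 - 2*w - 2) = -18*w^5 - 22*w^4 + 46*w^3 + 4*w^2 + 8*w + 12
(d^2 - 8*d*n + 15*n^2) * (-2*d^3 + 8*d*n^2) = -2*d^5 + 16*d^4*n - 22*d^3*n^2 - 64*d^2*n^3 + 120*d*n^4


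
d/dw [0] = 0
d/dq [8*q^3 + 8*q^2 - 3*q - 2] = 24*q^2 + 16*q - 3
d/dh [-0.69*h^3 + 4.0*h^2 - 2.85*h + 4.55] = -2.07*h^2 + 8.0*h - 2.85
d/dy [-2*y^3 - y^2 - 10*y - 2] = -6*y^2 - 2*y - 10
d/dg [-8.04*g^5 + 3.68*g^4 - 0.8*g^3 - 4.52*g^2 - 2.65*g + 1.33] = -40.2*g^4 + 14.72*g^3 - 2.4*g^2 - 9.04*g - 2.65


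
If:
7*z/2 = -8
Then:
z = -16/7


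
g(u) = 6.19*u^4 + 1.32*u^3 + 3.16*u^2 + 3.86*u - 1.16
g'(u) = 24.76*u^3 + 3.96*u^2 + 6.32*u + 3.86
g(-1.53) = 29.52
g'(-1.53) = -85.22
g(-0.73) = -1.05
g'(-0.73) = -8.28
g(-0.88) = 0.70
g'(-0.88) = -15.51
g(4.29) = 2274.40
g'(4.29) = 2058.74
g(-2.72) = 323.97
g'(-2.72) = -482.29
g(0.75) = 6.03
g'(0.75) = 21.27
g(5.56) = 6260.35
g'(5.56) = 4417.16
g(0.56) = 2.83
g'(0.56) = 12.99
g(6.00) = 8443.12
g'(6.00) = 5532.50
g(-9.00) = 39870.37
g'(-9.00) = -17782.30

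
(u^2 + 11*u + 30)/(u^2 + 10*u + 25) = (u + 6)/(u + 5)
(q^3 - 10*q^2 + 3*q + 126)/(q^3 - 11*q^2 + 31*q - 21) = (q^2 - 3*q - 18)/(q^2 - 4*q + 3)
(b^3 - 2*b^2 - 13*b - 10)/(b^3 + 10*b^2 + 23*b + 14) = (b - 5)/(b + 7)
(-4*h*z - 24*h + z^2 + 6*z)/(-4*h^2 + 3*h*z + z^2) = (-4*h*z - 24*h + z^2 + 6*z)/(-4*h^2 + 3*h*z + z^2)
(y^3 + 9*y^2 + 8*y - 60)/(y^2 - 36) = (y^2 + 3*y - 10)/(y - 6)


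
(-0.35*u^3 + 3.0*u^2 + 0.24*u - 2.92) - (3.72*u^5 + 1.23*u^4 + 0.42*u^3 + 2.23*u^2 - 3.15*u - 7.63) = -3.72*u^5 - 1.23*u^4 - 0.77*u^3 + 0.77*u^2 + 3.39*u + 4.71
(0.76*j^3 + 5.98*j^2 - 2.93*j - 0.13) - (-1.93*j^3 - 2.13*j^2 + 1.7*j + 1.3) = 2.69*j^3 + 8.11*j^2 - 4.63*j - 1.43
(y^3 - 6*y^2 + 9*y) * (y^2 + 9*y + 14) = y^5 + 3*y^4 - 31*y^3 - 3*y^2 + 126*y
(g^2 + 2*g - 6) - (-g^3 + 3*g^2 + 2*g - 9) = g^3 - 2*g^2 + 3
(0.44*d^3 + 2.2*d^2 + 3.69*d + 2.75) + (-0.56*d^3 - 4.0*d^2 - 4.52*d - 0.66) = -0.12*d^3 - 1.8*d^2 - 0.83*d + 2.09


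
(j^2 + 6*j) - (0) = j^2 + 6*j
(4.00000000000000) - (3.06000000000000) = 0.940000000000000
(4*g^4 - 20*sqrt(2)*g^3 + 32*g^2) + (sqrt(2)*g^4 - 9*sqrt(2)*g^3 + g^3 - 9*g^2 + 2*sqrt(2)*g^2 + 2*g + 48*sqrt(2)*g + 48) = sqrt(2)*g^4 + 4*g^4 - 29*sqrt(2)*g^3 + g^3 + 2*sqrt(2)*g^2 + 23*g^2 + 2*g + 48*sqrt(2)*g + 48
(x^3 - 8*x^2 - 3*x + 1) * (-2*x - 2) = -2*x^4 + 14*x^3 + 22*x^2 + 4*x - 2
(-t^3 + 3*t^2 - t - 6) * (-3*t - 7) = 3*t^4 - 2*t^3 - 18*t^2 + 25*t + 42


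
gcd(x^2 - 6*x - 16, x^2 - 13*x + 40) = x - 8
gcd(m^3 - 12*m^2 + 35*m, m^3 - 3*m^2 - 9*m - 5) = m - 5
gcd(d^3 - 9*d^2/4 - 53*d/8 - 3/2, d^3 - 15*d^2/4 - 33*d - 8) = d + 1/4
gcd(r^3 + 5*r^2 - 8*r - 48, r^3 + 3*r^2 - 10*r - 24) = r^2 + r - 12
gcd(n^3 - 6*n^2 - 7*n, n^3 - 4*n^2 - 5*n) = n^2 + n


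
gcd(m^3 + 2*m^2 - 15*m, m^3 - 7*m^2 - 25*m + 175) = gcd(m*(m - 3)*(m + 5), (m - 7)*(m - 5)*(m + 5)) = m + 5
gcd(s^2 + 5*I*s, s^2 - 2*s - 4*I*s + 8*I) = 1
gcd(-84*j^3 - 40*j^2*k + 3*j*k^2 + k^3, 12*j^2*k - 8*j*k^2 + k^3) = 6*j - k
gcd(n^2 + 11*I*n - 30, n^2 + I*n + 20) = n + 5*I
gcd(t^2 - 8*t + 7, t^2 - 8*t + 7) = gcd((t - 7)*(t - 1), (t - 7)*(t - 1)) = t^2 - 8*t + 7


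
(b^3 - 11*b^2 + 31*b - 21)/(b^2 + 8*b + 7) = (b^3 - 11*b^2 + 31*b - 21)/(b^2 + 8*b + 7)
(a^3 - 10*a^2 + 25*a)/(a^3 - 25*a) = (a - 5)/(a + 5)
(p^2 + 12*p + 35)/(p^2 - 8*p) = (p^2 + 12*p + 35)/(p*(p - 8))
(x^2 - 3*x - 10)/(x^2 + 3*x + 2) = (x - 5)/(x + 1)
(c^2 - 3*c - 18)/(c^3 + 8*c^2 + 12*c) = (c^2 - 3*c - 18)/(c*(c^2 + 8*c + 12))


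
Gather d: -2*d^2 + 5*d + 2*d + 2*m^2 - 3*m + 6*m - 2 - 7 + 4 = -2*d^2 + 7*d + 2*m^2 + 3*m - 5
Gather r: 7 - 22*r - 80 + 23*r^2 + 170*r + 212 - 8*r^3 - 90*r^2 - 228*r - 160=-8*r^3 - 67*r^2 - 80*r - 21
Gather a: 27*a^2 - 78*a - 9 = 27*a^2 - 78*a - 9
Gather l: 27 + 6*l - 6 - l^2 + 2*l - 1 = -l^2 + 8*l + 20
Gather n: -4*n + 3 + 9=12 - 4*n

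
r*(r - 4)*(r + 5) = r^3 + r^2 - 20*r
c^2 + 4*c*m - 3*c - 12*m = (c - 3)*(c + 4*m)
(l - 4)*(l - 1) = l^2 - 5*l + 4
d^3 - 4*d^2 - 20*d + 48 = (d - 6)*(d - 2)*(d + 4)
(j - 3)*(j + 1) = j^2 - 2*j - 3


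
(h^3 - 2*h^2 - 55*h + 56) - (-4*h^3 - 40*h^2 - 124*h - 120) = 5*h^3 + 38*h^2 + 69*h + 176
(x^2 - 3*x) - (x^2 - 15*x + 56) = 12*x - 56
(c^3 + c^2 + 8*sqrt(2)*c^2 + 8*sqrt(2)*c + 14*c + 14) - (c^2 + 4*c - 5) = c^3 + 8*sqrt(2)*c^2 + 10*c + 8*sqrt(2)*c + 19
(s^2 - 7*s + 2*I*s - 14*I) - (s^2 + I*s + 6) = -7*s + I*s - 6 - 14*I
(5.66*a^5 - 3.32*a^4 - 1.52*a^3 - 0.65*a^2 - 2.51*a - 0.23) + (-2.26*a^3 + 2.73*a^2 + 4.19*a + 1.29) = 5.66*a^5 - 3.32*a^4 - 3.78*a^3 + 2.08*a^2 + 1.68*a + 1.06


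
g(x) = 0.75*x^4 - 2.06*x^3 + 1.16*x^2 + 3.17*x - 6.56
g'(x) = 3.0*x^3 - 6.18*x^2 + 2.32*x + 3.17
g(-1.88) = 14.64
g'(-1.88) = -42.97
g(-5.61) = 1118.74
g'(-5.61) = -734.02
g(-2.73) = 77.00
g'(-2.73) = -110.26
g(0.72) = -4.24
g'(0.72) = 2.76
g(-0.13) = -6.95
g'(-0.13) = 2.76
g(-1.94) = 17.32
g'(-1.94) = -46.49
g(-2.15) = 28.49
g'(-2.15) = -60.20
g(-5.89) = 1338.60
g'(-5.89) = -837.90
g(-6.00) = 1433.14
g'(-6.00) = -881.23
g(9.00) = 3534.94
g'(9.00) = 1710.47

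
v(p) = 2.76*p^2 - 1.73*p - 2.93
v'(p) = 5.52*p - 1.73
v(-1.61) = 7.01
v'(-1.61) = -10.62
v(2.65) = 11.87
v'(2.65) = 12.90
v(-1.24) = 3.46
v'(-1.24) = -8.57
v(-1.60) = 6.90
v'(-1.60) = -10.56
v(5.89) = 82.63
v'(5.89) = 30.78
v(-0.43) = -1.68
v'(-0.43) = -4.10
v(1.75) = 2.50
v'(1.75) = 7.93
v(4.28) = 40.22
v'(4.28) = 21.90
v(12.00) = 373.75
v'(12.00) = 64.51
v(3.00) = 16.72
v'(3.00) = 14.83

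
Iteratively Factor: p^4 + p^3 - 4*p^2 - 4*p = (p + 2)*(p^3 - p^2 - 2*p) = p*(p + 2)*(p^2 - p - 2) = p*(p + 1)*(p + 2)*(p - 2)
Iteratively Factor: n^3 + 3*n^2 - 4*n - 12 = (n - 2)*(n^2 + 5*n + 6) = (n - 2)*(n + 3)*(n + 2)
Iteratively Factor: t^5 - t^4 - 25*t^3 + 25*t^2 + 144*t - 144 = (t + 3)*(t^4 - 4*t^3 - 13*t^2 + 64*t - 48) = (t + 3)*(t + 4)*(t^3 - 8*t^2 + 19*t - 12) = (t - 1)*(t + 3)*(t + 4)*(t^2 - 7*t + 12) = (t - 3)*(t - 1)*(t + 3)*(t + 4)*(t - 4)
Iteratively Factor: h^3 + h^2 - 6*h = (h)*(h^2 + h - 6) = h*(h - 2)*(h + 3)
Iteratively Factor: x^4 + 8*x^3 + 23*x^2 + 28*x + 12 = (x + 2)*(x^3 + 6*x^2 + 11*x + 6) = (x + 1)*(x + 2)*(x^2 + 5*x + 6) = (x + 1)*(x + 2)^2*(x + 3)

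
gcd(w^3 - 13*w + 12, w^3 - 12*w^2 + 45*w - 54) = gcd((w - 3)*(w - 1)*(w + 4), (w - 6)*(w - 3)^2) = w - 3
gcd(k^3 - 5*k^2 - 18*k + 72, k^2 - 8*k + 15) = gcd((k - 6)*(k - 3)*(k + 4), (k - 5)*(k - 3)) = k - 3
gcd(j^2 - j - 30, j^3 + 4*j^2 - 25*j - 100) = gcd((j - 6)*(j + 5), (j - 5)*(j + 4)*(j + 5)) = j + 5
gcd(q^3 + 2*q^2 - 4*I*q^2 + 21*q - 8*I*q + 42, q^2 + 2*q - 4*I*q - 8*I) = q + 2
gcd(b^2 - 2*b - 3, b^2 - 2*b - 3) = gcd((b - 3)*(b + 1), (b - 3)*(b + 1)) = b^2 - 2*b - 3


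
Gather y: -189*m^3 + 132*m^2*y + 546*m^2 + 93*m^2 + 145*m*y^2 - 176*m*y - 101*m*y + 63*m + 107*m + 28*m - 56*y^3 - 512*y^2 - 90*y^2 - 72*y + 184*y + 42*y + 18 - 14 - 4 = -189*m^3 + 639*m^2 + 198*m - 56*y^3 + y^2*(145*m - 602) + y*(132*m^2 - 277*m + 154)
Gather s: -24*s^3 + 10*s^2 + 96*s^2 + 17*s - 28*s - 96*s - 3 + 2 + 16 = -24*s^3 + 106*s^2 - 107*s + 15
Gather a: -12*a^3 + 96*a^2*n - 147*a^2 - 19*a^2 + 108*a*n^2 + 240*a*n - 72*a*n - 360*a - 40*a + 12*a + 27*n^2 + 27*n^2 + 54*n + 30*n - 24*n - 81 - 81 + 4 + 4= -12*a^3 + a^2*(96*n - 166) + a*(108*n^2 + 168*n - 388) + 54*n^2 + 60*n - 154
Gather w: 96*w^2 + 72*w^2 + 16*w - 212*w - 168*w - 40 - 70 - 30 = 168*w^2 - 364*w - 140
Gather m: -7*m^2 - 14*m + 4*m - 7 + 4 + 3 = -7*m^2 - 10*m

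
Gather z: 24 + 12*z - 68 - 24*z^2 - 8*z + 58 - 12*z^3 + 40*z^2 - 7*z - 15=-12*z^3 + 16*z^2 - 3*z - 1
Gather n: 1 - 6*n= 1 - 6*n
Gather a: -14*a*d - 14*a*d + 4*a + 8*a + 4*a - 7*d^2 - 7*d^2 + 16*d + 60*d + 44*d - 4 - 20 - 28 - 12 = a*(16 - 28*d) - 14*d^2 + 120*d - 64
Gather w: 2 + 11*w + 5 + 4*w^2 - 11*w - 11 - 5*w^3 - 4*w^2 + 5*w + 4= -5*w^3 + 5*w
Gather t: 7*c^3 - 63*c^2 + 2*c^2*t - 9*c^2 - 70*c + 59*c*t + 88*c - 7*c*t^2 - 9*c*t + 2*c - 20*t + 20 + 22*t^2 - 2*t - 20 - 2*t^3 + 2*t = 7*c^3 - 72*c^2 + 20*c - 2*t^3 + t^2*(22 - 7*c) + t*(2*c^2 + 50*c - 20)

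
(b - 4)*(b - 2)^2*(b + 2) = b^4 - 6*b^3 + 4*b^2 + 24*b - 32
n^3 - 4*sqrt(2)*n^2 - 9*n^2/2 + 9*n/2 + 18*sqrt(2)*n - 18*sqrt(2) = (n - 3)*(n - 3/2)*(n - 4*sqrt(2))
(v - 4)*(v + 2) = v^2 - 2*v - 8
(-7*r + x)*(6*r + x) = -42*r^2 - r*x + x^2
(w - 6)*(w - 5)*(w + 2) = w^3 - 9*w^2 + 8*w + 60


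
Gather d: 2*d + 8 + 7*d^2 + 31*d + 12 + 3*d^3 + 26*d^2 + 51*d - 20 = 3*d^3 + 33*d^2 + 84*d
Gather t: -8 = -8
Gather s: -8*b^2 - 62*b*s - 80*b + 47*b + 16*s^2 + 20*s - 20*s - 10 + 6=-8*b^2 - 62*b*s - 33*b + 16*s^2 - 4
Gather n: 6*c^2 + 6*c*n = 6*c^2 + 6*c*n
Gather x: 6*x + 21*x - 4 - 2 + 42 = 27*x + 36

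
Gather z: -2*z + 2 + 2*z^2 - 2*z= 2*z^2 - 4*z + 2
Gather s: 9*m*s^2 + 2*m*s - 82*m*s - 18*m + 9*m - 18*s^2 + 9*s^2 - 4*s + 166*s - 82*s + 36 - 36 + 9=-9*m + s^2*(9*m - 9) + s*(80 - 80*m) + 9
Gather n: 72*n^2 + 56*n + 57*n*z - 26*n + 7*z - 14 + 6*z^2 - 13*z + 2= 72*n^2 + n*(57*z + 30) + 6*z^2 - 6*z - 12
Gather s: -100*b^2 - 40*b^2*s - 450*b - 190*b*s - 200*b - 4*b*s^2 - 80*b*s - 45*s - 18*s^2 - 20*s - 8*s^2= -100*b^2 - 650*b + s^2*(-4*b - 26) + s*(-40*b^2 - 270*b - 65)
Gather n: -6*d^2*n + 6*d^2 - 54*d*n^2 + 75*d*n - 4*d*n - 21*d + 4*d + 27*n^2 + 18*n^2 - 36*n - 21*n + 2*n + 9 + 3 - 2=6*d^2 - 17*d + n^2*(45 - 54*d) + n*(-6*d^2 + 71*d - 55) + 10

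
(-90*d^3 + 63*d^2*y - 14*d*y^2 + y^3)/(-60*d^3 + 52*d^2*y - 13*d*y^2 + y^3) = (-3*d + y)/(-2*d + y)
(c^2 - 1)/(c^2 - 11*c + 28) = (c^2 - 1)/(c^2 - 11*c + 28)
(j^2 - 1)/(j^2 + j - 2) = (j + 1)/(j + 2)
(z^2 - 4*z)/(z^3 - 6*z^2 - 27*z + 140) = z/(z^2 - 2*z - 35)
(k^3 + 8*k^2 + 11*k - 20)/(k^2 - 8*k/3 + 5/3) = 3*(k^2 + 9*k + 20)/(3*k - 5)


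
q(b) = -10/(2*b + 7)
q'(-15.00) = 0.04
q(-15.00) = 0.43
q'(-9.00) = 0.17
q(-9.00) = 0.91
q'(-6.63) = 0.51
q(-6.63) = 1.60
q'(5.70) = 0.06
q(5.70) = -0.54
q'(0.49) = 0.31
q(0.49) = -1.25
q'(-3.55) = 2000.00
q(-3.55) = 100.00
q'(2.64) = 0.13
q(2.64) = -0.81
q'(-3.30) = 125.00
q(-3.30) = -25.00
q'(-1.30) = 1.03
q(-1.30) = -2.27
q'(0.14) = 0.38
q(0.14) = -1.37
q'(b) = 20/(2*b + 7)^2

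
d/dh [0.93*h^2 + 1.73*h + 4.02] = 1.86*h + 1.73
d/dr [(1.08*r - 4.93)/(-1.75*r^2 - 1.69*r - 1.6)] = (1.89*r^2 - 17.255*r - 10.0597)/(3.0625*r^4 + 5.915*r^3 + 8.4561*r^2 + 5.408*r + 2.56)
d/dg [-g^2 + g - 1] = 1 - 2*g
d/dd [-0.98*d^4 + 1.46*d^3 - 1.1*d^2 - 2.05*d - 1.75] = -3.92*d^3 + 4.38*d^2 - 2.2*d - 2.05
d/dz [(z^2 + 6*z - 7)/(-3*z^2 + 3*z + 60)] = (7*z^2 + 26*z + 127)/(3*(z^4 - 2*z^3 - 39*z^2 + 40*z + 400))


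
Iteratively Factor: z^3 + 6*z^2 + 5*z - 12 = (z + 4)*(z^2 + 2*z - 3) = (z - 1)*(z + 4)*(z + 3)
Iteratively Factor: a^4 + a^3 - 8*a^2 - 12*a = (a - 3)*(a^3 + 4*a^2 + 4*a) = (a - 3)*(a + 2)*(a^2 + 2*a) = (a - 3)*(a + 2)^2*(a)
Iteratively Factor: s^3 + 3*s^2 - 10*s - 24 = (s + 4)*(s^2 - s - 6) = (s + 2)*(s + 4)*(s - 3)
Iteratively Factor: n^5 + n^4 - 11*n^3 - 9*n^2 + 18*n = (n - 1)*(n^4 + 2*n^3 - 9*n^2 - 18*n) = (n - 1)*(n + 2)*(n^3 - 9*n) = n*(n - 1)*(n + 2)*(n^2 - 9) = n*(n - 3)*(n - 1)*(n + 2)*(n + 3)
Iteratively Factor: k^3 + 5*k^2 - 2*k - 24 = (k + 4)*(k^2 + k - 6) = (k + 3)*(k + 4)*(k - 2)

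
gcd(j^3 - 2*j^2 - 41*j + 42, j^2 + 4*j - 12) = j + 6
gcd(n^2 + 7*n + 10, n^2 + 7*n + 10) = n^2 + 7*n + 10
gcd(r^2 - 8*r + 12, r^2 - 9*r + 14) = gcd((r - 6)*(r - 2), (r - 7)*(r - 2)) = r - 2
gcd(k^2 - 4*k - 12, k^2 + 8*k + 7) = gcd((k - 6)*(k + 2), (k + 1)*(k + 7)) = 1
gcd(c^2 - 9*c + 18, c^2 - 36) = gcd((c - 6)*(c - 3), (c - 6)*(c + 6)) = c - 6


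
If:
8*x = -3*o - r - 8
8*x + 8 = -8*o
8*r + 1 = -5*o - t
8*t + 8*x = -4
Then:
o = -3/92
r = -15/92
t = 43/92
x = -89/92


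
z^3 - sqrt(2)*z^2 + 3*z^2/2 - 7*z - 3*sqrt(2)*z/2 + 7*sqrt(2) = (z - 2)*(z + 7/2)*(z - sqrt(2))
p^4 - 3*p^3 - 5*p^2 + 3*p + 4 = (p - 4)*(p - 1)*(p + 1)^2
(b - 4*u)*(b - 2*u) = b^2 - 6*b*u + 8*u^2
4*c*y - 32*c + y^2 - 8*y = (4*c + y)*(y - 8)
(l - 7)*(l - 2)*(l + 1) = l^3 - 8*l^2 + 5*l + 14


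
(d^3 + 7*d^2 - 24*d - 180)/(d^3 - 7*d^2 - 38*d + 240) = (d + 6)/(d - 8)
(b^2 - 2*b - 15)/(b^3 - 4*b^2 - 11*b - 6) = (-b^2 + 2*b + 15)/(-b^3 + 4*b^2 + 11*b + 6)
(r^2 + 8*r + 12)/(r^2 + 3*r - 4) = (r^2 + 8*r + 12)/(r^2 + 3*r - 4)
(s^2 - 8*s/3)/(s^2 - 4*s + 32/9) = 3*s/(3*s - 4)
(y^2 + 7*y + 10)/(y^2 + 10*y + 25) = (y + 2)/(y + 5)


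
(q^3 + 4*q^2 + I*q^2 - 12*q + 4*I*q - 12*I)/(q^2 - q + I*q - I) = (q^2 + 4*q - 12)/(q - 1)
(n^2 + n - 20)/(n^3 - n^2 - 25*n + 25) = (n - 4)/(n^2 - 6*n + 5)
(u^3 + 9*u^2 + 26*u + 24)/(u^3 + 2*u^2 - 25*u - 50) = (u^2 + 7*u + 12)/(u^2 - 25)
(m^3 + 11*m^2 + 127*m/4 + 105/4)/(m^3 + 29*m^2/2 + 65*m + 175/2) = (m + 3/2)/(m + 5)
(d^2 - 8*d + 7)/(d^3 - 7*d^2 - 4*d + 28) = (d - 1)/(d^2 - 4)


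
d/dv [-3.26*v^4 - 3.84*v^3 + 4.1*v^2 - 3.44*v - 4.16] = -13.04*v^3 - 11.52*v^2 + 8.2*v - 3.44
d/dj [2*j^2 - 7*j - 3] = 4*j - 7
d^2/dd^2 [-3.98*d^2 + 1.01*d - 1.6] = -7.96000000000000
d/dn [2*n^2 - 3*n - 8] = 4*n - 3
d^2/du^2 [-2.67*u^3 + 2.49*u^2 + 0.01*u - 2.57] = 4.98 - 16.02*u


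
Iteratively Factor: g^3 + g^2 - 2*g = (g + 2)*(g^2 - g) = g*(g + 2)*(g - 1)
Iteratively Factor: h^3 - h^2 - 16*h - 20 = (h + 2)*(h^2 - 3*h - 10) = (h + 2)^2*(h - 5)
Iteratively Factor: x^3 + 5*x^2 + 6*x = (x + 3)*(x^2 + 2*x) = x*(x + 3)*(x + 2)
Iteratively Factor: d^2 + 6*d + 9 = (d + 3)*(d + 3)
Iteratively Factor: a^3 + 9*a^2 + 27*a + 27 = (a + 3)*(a^2 + 6*a + 9) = (a + 3)^2*(a + 3)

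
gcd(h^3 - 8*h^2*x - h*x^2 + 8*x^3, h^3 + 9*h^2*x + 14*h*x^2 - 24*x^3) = -h + x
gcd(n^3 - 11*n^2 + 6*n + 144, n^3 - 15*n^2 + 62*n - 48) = n^2 - 14*n + 48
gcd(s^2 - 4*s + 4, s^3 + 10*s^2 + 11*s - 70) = s - 2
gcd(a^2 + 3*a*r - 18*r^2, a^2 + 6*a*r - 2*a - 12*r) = a + 6*r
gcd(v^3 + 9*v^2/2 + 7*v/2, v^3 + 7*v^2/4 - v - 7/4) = v + 1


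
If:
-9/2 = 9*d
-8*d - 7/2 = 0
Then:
No Solution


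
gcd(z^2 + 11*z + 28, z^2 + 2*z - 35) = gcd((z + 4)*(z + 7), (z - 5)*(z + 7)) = z + 7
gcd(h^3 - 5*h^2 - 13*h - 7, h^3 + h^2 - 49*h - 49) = h^2 - 6*h - 7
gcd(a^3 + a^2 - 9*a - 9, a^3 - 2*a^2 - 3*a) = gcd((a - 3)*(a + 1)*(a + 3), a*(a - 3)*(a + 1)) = a^2 - 2*a - 3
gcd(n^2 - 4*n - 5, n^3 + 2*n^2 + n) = n + 1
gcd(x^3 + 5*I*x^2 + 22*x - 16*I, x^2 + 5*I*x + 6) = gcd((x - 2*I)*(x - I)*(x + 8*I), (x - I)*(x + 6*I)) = x - I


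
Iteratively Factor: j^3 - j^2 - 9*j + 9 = (j - 1)*(j^2 - 9) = (j - 1)*(j + 3)*(j - 3)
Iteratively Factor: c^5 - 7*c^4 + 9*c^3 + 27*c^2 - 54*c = (c)*(c^4 - 7*c^3 + 9*c^2 + 27*c - 54) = c*(c + 2)*(c^3 - 9*c^2 + 27*c - 27) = c*(c - 3)*(c + 2)*(c^2 - 6*c + 9) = c*(c - 3)^2*(c + 2)*(c - 3)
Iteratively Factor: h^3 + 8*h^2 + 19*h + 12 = (h + 1)*(h^2 + 7*h + 12) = (h + 1)*(h + 3)*(h + 4)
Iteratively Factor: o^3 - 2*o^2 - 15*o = (o - 5)*(o^2 + 3*o) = (o - 5)*(o + 3)*(o)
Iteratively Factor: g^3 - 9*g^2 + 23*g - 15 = (g - 5)*(g^2 - 4*g + 3) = (g - 5)*(g - 1)*(g - 3)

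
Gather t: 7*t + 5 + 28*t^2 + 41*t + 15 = 28*t^2 + 48*t + 20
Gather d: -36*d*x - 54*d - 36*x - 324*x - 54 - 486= d*(-36*x - 54) - 360*x - 540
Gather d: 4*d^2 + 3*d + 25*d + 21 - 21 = 4*d^2 + 28*d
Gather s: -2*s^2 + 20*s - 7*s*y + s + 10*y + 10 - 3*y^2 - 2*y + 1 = -2*s^2 + s*(21 - 7*y) - 3*y^2 + 8*y + 11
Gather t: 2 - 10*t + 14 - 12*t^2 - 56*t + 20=-12*t^2 - 66*t + 36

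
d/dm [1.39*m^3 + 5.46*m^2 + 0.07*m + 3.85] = 4.17*m^2 + 10.92*m + 0.07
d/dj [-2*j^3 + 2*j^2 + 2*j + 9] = -6*j^2 + 4*j + 2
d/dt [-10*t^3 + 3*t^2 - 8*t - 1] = -30*t^2 + 6*t - 8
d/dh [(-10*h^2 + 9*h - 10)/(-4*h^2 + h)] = 2*(13*h^2 - 40*h + 5)/(h^2*(16*h^2 - 8*h + 1))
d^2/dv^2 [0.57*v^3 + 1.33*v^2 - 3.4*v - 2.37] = 3.42*v + 2.66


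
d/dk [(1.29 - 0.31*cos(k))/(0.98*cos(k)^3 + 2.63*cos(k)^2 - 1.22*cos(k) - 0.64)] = (-0.6076*cos(k)^3 + 2.9773*cos(k)^2 + 6.7854*cos(k) - 1.7722)*sin(k)/(0.9604*cos(k)^6 + 5.1548*cos(k)^5 + 4.5257*cos(k)^4 - 7.6716*cos(k)^3 - 1.878*cos(k)^2 + 1.5616*cos(k) + 0.4096)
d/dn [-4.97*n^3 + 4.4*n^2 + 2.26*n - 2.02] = -14.91*n^2 + 8.8*n + 2.26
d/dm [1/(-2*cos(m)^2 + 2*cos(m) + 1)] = 2*(sin(m) - sin(2*m))/(2*cos(m) - cos(2*m))^2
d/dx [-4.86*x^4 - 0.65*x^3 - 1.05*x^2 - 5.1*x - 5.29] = -19.44*x^3 - 1.95*x^2 - 2.1*x - 5.1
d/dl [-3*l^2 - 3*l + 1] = -6*l - 3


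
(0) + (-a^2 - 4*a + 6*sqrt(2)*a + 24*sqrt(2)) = -a^2 - 4*a + 6*sqrt(2)*a + 24*sqrt(2)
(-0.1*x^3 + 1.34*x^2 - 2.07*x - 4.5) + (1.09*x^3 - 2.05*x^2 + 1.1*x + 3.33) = 0.99*x^3 - 0.71*x^2 - 0.97*x - 1.17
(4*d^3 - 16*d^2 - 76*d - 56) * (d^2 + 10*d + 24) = 4*d^5 + 24*d^4 - 140*d^3 - 1200*d^2 - 2384*d - 1344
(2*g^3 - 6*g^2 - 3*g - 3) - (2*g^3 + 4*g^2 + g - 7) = -10*g^2 - 4*g + 4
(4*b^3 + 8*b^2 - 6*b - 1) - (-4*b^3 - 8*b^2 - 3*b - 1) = 8*b^3 + 16*b^2 - 3*b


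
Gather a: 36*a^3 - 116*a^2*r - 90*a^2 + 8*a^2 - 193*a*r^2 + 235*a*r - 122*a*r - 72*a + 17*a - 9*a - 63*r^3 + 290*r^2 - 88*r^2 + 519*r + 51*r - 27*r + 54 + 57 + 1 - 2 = 36*a^3 + a^2*(-116*r - 82) + a*(-193*r^2 + 113*r - 64) - 63*r^3 + 202*r^2 + 543*r + 110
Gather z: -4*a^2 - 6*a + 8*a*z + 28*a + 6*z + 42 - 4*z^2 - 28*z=-4*a^2 + 22*a - 4*z^2 + z*(8*a - 22) + 42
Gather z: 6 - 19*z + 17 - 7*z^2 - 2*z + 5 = -7*z^2 - 21*z + 28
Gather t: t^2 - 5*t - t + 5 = t^2 - 6*t + 5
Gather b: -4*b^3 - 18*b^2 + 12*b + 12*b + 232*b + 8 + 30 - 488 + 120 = -4*b^3 - 18*b^2 + 256*b - 330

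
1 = 1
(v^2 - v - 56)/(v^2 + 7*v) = (v - 8)/v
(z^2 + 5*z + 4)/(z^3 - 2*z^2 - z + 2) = (z + 4)/(z^2 - 3*z + 2)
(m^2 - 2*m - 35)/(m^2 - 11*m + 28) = (m + 5)/(m - 4)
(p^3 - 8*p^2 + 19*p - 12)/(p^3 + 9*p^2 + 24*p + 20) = (p^3 - 8*p^2 + 19*p - 12)/(p^3 + 9*p^2 + 24*p + 20)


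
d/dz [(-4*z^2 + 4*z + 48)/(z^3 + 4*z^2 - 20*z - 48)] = 4*(z^2 + 6*z + 12)/(z^4 + 16*z^3 + 88*z^2 + 192*z + 144)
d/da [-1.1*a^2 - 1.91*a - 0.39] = -2.2*a - 1.91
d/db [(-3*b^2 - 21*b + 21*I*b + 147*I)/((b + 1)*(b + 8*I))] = (b^2*(18 - 45*I) - 342*I*b + 1008 - 315*I)/(b^4 + b^3*(2 + 16*I) + b^2*(-63 + 32*I) + b*(-128 + 16*I) - 64)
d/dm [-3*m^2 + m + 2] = 1 - 6*m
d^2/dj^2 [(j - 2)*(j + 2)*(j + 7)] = 6*j + 14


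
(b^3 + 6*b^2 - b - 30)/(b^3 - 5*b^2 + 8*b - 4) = (b^2 + 8*b + 15)/(b^2 - 3*b + 2)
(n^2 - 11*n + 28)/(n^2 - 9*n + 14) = (n - 4)/(n - 2)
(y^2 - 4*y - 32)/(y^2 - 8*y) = (y + 4)/y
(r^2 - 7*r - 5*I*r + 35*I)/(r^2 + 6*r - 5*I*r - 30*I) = (r - 7)/(r + 6)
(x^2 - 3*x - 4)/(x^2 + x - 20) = (x + 1)/(x + 5)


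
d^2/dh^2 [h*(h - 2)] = 2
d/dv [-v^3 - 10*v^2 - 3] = v*(-3*v - 20)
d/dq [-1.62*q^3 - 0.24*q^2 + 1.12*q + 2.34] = -4.86*q^2 - 0.48*q + 1.12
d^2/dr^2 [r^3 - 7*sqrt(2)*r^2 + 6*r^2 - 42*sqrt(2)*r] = 6*r - 14*sqrt(2) + 12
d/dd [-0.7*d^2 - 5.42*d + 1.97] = -1.4*d - 5.42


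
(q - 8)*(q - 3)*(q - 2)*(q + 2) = q^4 - 11*q^3 + 20*q^2 + 44*q - 96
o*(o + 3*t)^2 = o^3 + 6*o^2*t + 9*o*t^2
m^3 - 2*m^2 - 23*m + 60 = (m - 4)*(m - 3)*(m + 5)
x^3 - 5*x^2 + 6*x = x*(x - 3)*(x - 2)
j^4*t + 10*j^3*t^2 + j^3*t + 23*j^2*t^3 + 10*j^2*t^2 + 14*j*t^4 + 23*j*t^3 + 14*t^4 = (j + t)*(j + 2*t)*(j + 7*t)*(j*t + t)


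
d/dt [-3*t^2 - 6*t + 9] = -6*t - 6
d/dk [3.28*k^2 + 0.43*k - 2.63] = 6.56*k + 0.43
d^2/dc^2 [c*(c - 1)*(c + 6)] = 6*c + 10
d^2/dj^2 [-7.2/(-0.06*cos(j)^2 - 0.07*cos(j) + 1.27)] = (-0.10368*(1 - cos(j)^2)^2 - 0.09072*cos(j)^3 - 2.28168*cos(j)^2 - 0.45864*cos(j) + 1.27152)/(0.06*cos(j)^2 + 0.07*cos(j) - 1.27)^3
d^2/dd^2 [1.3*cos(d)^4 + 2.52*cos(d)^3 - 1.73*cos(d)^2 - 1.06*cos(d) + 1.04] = -20.8*cos(d)^4 - 22.68*cos(d)^3 + 22.52*cos(d)^2 + 16.18*cos(d) - 3.45999999999999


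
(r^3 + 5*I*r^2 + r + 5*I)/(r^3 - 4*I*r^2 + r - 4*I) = (r + 5*I)/(r - 4*I)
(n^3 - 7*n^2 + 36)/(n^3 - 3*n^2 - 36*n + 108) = (n + 2)/(n + 6)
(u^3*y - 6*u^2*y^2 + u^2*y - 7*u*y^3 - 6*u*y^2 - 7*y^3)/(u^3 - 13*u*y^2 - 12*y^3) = y*(-u^2 + 7*u*y - u + 7*y)/(-u^2 + u*y + 12*y^2)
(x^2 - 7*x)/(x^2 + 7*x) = (x - 7)/(x + 7)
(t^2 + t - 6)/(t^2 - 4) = (t + 3)/(t + 2)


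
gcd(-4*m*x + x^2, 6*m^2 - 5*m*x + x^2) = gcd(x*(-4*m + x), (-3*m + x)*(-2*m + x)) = 1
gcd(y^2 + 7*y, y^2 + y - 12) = 1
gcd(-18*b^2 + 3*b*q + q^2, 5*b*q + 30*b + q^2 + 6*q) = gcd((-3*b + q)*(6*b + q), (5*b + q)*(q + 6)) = 1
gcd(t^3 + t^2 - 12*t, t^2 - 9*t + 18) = t - 3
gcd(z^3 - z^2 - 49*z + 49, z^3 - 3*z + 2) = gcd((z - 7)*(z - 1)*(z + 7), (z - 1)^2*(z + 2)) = z - 1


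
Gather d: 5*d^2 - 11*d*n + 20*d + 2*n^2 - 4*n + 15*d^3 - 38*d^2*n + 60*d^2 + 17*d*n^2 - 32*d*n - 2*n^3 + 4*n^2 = 15*d^3 + d^2*(65 - 38*n) + d*(17*n^2 - 43*n + 20) - 2*n^3 + 6*n^2 - 4*n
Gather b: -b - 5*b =-6*b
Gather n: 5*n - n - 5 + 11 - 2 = 4*n + 4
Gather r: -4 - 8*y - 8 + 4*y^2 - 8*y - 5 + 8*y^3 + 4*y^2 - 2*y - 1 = 8*y^3 + 8*y^2 - 18*y - 18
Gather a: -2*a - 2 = -2*a - 2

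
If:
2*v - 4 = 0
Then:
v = 2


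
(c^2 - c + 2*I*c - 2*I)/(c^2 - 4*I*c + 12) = (c - 1)/(c - 6*I)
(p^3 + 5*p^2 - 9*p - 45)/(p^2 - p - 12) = (p^2 + 2*p - 15)/(p - 4)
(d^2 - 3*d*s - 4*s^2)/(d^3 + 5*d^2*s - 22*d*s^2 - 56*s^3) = (d + s)/(d^2 + 9*d*s + 14*s^2)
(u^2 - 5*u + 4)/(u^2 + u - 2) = (u - 4)/(u + 2)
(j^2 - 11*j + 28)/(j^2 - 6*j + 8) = (j - 7)/(j - 2)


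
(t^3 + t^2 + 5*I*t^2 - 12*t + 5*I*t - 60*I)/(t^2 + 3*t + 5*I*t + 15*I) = (t^2 + t - 12)/(t + 3)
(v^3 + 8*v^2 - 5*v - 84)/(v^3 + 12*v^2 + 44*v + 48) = (v^2 + 4*v - 21)/(v^2 + 8*v + 12)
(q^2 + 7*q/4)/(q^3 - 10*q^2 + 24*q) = (q + 7/4)/(q^2 - 10*q + 24)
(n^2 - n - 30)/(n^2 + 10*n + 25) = (n - 6)/(n + 5)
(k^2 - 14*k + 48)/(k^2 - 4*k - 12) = (k - 8)/(k + 2)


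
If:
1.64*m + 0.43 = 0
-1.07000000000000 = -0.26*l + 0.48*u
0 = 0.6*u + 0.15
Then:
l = 3.65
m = -0.26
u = -0.25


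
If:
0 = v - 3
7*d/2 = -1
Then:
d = -2/7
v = 3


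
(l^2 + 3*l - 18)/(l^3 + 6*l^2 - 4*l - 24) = (l - 3)/(l^2 - 4)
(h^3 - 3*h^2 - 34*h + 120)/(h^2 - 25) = (h^2 + 2*h - 24)/(h + 5)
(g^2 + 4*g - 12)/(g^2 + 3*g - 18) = (g - 2)/(g - 3)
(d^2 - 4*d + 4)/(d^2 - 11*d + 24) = (d^2 - 4*d + 4)/(d^2 - 11*d + 24)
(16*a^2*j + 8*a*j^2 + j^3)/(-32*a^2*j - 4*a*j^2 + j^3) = (-4*a - j)/(8*a - j)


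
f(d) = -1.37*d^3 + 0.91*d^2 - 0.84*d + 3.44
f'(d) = -4.11*d^2 + 1.82*d - 0.84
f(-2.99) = 50.71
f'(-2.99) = -43.03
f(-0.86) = 5.71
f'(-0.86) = -5.44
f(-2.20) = 24.28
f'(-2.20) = -24.74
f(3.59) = -51.23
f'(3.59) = -47.28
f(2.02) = -5.84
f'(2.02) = -13.93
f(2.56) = -15.73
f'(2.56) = -23.12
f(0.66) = 2.89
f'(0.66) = -1.43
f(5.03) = -152.11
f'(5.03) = -95.67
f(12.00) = -2242.96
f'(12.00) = -570.84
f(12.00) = -2242.96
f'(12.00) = -570.84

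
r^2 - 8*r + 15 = (r - 5)*(r - 3)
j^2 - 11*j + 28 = (j - 7)*(j - 4)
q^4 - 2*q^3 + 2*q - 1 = (q - 1)^3*(q + 1)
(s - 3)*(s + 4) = s^2 + s - 12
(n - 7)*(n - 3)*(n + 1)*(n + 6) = n^4 - 3*n^3 - 43*n^2 + 87*n + 126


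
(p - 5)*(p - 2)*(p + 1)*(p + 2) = p^4 - 4*p^3 - 9*p^2 + 16*p + 20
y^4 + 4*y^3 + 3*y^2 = y^2*(y + 1)*(y + 3)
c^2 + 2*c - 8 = (c - 2)*(c + 4)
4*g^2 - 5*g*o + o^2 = (-4*g + o)*(-g + o)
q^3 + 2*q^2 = q^2*(q + 2)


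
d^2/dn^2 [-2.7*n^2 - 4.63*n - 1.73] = -5.40000000000000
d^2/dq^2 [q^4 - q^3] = 6*q*(2*q - 1)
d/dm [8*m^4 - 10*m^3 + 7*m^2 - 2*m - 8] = 32*m^3 - 30*m^2 + 14*m - 2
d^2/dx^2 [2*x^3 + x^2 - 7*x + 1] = 12*x + 2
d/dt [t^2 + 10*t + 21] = 2*t + 10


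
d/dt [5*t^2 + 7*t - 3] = 10*t + 7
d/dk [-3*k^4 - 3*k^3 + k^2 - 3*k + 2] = -12*k^3 - 9*k^2 + 2*k - 3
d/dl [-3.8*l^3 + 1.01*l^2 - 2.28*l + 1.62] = -11.4*l^2 + 2.02*l - 2.28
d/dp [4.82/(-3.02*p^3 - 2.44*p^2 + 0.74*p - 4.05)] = (43.6692*p^2 + 23.5216*p - 3.5668)/(3.02*p^3 + 2.44*p^2 - 0.74*p + 4.05)^2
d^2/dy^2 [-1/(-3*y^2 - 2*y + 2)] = 2*(-9*y^2 - 6*y + 4*(3*y + 1)^2 + 6)/(3*y^2 + 2*y - 2)^3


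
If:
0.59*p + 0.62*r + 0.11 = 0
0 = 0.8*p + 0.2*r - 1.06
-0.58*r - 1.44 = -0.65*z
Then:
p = 1.80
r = -1.89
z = 0.53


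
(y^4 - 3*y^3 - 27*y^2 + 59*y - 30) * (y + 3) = y^5 - 36*y^3 - 22*y^2 + 147*y - 90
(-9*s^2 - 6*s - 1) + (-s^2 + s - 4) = -10*s^2 - 5*s - 5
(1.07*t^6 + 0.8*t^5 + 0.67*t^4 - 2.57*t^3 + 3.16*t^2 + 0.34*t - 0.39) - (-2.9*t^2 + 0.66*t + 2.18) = 1.07*t^6 + 0.8*t^5 + 0.67*t^4 - 2.57*t^3 + 6.06*t^2 - 0.32*t - 2.57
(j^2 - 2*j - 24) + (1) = j^2 - 2*j - 23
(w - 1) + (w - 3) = 2*w - 4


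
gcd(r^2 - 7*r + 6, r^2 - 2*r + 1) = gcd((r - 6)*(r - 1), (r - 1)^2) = r - 1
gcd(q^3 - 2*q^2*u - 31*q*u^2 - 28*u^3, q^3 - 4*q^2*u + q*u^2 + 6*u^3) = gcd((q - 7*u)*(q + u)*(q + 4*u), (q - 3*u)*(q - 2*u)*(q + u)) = q + u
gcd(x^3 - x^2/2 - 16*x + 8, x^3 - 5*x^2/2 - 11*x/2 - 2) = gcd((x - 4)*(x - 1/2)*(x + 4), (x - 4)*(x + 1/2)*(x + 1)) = x - 4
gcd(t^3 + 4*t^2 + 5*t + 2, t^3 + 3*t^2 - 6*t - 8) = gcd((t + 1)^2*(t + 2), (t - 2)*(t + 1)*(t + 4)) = t + 1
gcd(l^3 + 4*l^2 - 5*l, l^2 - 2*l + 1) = l - 1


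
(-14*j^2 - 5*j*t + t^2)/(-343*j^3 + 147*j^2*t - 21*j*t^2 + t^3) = (2*j + t)/(49*j^2 - 14*j*t + t^2)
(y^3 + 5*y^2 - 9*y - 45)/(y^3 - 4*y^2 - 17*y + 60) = (y^2 + 8*y + 15)/(y^2 - y - 20)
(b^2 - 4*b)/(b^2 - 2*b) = (b - 4)/(b - 2)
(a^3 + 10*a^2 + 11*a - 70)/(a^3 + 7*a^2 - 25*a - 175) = (a - 2)/(a - 5)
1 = 1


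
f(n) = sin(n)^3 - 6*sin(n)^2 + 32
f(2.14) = 28.34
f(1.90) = 27.47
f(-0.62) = 29.78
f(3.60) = 30.74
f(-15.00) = 29.19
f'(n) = 3*sin(n)^2*cos(n) - 12*sin(n)*cos(n)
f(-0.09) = 31.95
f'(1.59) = 0.17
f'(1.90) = 2.80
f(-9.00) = 30.91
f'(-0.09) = 1.10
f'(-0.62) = 6.50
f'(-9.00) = -4.97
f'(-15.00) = -6.89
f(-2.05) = 26.58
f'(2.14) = 4.30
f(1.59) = 27.00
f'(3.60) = -5.29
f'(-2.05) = -6.00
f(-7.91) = 25.02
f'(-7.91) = -0.84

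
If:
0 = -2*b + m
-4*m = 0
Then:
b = 0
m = 0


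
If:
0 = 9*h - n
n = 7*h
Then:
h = 0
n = 0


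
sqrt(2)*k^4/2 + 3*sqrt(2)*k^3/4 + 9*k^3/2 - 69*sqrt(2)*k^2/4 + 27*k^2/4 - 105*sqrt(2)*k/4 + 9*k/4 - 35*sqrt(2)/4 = (k + 1/2)*(k - 5*sqrt(2)/2)*(k + 7*sqrt(2))*(sqrt(2)*k/2 + sqrt(2)/2)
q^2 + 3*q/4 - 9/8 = (q - 3/4)*(q + 3/2)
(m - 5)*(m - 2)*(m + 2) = m^3 - 5*m^2 - 4*m + 20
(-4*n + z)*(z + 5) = -4*n*z - 20*n + z^2 + 5*z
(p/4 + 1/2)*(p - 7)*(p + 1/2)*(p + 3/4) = p^4/4 - 15*p^3/16 - 159*p^2/32 - 155*p/32 - 21/16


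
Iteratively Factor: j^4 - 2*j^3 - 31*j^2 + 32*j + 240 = (j + 3)*(j^3 - 5*j^2 - 16*j + 80) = (j + 3)*(j + 4)*(j^2 - 9*j + 20) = (j - 5)*(j + 3)*(j + 4)*(j - 4)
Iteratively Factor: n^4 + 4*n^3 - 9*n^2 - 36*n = (n - 3)*(n^3 + 7*n^2 + 12*n) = (n - 3)*(n + 4)*(n^2 + 3*n) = (n - 3)*(n + 3)*(n + 4)*(n)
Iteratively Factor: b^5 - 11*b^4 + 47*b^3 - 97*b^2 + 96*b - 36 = (b - 3)*(b^4 - 8*b^3 + 23*b^2 - 28*b + 12) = (b - 3)*(b - 2)*(b^3 - 6*b^2 + 11*b - 6) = (b - 3)*(b - 2)^2*(b^2 - 4*b + 3) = (b - 3)*(b - 2)^2*(b - 1)*(b - 3)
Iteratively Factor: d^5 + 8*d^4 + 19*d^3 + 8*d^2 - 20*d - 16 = (d + 2)*(d^4 + 6*d^3 + 7*d^2 - 6*d - 8) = (d + 1)*(d + 2)*(d^3 + 5*d^2 + 2*d - 8) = (d + 1)*(d + 2)^2*(d^2 + 3*d - 4) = (d + 1)*(d + 2)^2*(d + 4)*(d - 1)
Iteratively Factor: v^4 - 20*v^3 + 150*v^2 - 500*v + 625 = (v - 5)*(v^3 - 15*v^2 + 75*v - 125) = (v - 5)^2*(v^2 - 10*v + 25) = (v - 5)^3*(v - 5)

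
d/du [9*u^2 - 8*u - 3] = 18*u - 8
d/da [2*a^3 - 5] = 6*a^2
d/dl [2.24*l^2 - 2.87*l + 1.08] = 4.48*l - 2.87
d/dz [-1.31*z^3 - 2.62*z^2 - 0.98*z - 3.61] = -3.93*z^2 - 5.24*z - 0.98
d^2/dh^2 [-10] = 0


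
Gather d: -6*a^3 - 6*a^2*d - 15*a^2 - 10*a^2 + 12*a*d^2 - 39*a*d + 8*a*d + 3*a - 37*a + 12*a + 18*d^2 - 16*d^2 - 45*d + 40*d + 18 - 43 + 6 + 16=-6*a^3 - 25*a^2 - 22*a + d^2*(12*a + 2) + d*(-6*a^2 - 31*a - 5) - 3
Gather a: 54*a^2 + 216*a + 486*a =54*a^2 + 702*a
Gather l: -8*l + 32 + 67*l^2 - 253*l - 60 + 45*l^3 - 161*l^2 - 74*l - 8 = 45*l^3 - 94*l^2 - 335*l - 36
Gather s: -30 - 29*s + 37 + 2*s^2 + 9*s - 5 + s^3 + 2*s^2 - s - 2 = s^3 + 4*s^2 - 21*s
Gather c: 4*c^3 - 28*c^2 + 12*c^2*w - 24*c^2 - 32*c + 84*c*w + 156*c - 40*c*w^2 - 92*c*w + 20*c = 4*c^3 + c^2*(12*w - 52) + c*(-40*w^2 - 8*w + 144)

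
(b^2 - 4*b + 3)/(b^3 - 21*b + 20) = (b - 3)/(b^2 + b - 20)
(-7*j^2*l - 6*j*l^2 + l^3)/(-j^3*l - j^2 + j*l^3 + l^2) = l*(7*j - l)/(j^2*l - j*l^2 + j - l)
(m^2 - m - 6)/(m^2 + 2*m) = (m - 3)/m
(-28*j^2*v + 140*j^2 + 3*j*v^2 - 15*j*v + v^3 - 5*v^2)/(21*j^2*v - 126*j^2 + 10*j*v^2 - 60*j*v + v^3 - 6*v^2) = (-4*j*v + 20*j + v^2 - 5*v)/(3*j*v - 18*j + v^2 - 6*v)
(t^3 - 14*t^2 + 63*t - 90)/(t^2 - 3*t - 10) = (t^2 - 9*t + 18)/(t + 2)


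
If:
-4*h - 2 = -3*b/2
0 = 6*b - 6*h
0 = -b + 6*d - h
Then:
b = -4/5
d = -4/15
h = -4/5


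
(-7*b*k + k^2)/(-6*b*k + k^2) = (7*b - k)/(6*b - k)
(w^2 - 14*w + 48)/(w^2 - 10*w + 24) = (w - 8)/(w - 4)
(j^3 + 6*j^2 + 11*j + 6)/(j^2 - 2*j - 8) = (j^2 + 4*j + 3)/(j - 4)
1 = 1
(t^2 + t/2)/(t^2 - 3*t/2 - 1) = t/(t - 2)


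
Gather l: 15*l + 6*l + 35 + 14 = 21*l + 49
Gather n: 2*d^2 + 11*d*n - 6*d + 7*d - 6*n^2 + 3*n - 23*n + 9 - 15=2*d^2 + d - 6*n^2 + n*(11*d - 20) - 6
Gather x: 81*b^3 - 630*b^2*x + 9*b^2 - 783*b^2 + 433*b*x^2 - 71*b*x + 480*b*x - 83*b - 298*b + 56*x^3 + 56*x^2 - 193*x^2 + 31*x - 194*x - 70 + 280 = 81*b^3 - 774*b^2 - 381*b + 56*x^3 + x^2*(433*b - 137) + x*(-630*b^2 + 409*b - 163) + 210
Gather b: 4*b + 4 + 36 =4*b + 40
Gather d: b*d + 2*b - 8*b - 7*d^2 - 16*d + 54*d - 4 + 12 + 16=-6*b - 7*d^2 + d*(b + 38) + 24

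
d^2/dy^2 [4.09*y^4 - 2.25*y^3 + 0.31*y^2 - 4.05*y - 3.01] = 49.08*y^2 - 13.5*y + 0.62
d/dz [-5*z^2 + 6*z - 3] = 6 - 10*z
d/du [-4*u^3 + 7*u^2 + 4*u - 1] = -12*u^2 + 14*u + 4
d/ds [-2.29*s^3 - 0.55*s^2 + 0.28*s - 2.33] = -6.87*s^2 - 1.1*s + 0.28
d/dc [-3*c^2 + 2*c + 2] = 2 - 6*c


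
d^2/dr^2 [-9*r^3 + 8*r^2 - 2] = 16 - 54*r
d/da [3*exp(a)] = 3*exp(a)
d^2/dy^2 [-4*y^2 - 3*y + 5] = -8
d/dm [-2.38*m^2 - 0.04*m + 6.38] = -4.76*m - 0.04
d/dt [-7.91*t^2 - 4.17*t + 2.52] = -15.82*t - 4.17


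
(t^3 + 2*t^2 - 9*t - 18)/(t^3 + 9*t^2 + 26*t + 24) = (t - 3)/(t + 4)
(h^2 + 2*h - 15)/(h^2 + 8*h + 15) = (h - 3)/(h + 3)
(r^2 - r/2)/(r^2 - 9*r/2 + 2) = r/(r - 4)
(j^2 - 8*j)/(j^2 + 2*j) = (j - 8)/(j + 2)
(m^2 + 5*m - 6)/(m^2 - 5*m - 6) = (-m^2 - 5*m + 6)/(-m^2 + 5*m + 6)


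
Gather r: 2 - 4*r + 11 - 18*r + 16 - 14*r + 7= 36 - 36*r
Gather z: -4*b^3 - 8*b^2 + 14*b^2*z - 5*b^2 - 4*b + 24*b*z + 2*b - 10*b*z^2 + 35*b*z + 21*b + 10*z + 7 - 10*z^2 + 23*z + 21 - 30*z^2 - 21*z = -4*b^3 - 13*b^2 + 19*b + z^2*(-10*b - 40) + z*(14*b^2 + 59*b + 12) + 28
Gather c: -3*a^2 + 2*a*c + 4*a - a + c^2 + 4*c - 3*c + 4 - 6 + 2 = -3*a^2 + 3*a + c^2 + c*(2*a + 1)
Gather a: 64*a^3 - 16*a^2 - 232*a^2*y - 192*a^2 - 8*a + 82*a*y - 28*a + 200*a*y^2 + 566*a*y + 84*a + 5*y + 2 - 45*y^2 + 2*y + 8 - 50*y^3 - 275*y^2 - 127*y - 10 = 64*a^3 + a^2*(-232*y - 208) + a*(200*y^2 + 648*y + 48) - 50*y^3 - 320*y^2 - 120*y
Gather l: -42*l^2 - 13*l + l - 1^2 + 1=-42*l^2 - 12*l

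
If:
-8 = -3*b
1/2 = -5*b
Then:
No Solution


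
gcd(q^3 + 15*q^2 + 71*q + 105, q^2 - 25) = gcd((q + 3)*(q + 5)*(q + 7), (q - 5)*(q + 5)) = q + 5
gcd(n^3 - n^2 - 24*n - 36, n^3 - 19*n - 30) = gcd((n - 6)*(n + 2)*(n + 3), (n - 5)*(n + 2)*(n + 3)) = n^2 + 5*n + 6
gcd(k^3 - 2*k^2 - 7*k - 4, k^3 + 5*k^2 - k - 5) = k + 1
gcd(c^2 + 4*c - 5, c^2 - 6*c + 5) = c - 1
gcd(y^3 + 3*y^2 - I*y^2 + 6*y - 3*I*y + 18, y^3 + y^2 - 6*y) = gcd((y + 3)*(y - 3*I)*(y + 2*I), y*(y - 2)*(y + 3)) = y + 3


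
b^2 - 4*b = b*(b - 4)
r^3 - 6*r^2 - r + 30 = (r - 5)*(r - 3)*(r + 2)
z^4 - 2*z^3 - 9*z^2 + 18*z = z*(z - 3)*(z - 2)*(z + 3)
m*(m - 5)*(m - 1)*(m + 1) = m^4 - 5*m^3 - m^2 + 5*m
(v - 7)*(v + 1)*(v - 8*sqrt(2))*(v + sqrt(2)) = v^4 - 7*sqrt(2)*v^3 - 6*v^3 - 23*v^2 + 42*sqrt(2)*v^2 + 49*sqrt(2)*v + 96*v + 112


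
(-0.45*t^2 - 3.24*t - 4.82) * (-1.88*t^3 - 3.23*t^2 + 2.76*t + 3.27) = 0.846*t^5 + 7.5447*t^4 + 18.2848*t^3 + 5.1547*t^2 - 23.898*t - 15.7614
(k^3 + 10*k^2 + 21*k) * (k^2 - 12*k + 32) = k^5 - 2*k^4 - 67*k^3 + 68*k^2 + 672*k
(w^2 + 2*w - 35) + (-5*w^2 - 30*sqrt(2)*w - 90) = -4*w^2 - 30*sqrt(2)*w + 2*w - 125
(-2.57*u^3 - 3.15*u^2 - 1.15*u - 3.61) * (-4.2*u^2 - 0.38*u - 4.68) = 10.794*u^5 + 14.2066*u^4 + 18.0546*u^3 + 30.341*u^2 + 6.7538*u + 16.8948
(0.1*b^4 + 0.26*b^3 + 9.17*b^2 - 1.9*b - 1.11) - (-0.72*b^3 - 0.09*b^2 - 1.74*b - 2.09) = 0.1*b^4 + 0.98*b^3 + 9.26*b^2 - 0.16*b + 0.98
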